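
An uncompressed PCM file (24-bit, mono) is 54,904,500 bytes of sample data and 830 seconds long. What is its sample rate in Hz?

Bytes = sample_rate × seconds × bytes_per_sample × channels.
sample_rate = 54,904,500 / (830 × 3 × 1) = 54,904,500 / 2,490 = 22,050 Hz.

22,050 Hz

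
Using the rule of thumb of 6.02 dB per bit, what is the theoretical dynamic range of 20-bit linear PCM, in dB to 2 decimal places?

20 × 6.02 = 120.40 dB.

120.40 dB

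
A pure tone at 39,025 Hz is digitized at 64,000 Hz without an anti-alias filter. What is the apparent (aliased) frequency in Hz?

24,975 Hz

Nyquist = 64,000/2 = 32,000 Hz; 39,025 Hz exceeds it.
Alias = |39,025 − 1×64,000| = |39,025 − 64,000| = 24,975 Hz.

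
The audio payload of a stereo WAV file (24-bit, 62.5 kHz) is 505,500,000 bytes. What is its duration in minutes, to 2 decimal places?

Byte rate = 62,500 × 3 × 2 = 375,000 bytes/s.
Duration = 505,500,000 / 375,000 = 1,348 s.
1,348 s / 60 = 22.47 minutes.

22.47 minutes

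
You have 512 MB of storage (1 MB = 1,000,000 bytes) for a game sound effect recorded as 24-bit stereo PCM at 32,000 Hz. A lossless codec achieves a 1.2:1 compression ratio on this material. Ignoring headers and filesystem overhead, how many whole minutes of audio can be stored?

53 minutes

Uncompressed byte rate = 32,000 × 3 × 2 = 192,000 bytes/s.
After 1.2:1 compression, effective rate ≈ 160000 bytes/s.
Capacity = 512 × 1,000,000 = 512,000,000 bytes.
512,000,000 / effective rate ≈ 3200 s → 53 minutes.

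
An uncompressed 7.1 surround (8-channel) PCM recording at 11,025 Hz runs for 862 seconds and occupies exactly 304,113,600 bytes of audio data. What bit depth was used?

32 bits

Bytes per sample = 304,113,600 / (11,025 × 862 × 8) = 304,113,600 / 76,028,400 = 4.
Bit depth = 4 × 8 = 32 bits.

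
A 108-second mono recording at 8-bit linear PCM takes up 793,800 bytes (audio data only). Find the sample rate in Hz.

7,350 Hz

Bytes = sample_rate × seconds × bytes_per_sample × channels.
sample_rate = 793,800 / (108 × 1 × 1) = 793,800 / 108 = 7,350 Hz.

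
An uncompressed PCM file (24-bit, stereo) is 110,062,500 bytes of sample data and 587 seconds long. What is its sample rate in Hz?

Bytes = sample_rate × seconds × bytes_per_sample × channels.
sample_rate = 110,062,500 / (587 × 3 × 2) = 110,062,500 / 3,522 = 31,250 Hz.

31,250 Hz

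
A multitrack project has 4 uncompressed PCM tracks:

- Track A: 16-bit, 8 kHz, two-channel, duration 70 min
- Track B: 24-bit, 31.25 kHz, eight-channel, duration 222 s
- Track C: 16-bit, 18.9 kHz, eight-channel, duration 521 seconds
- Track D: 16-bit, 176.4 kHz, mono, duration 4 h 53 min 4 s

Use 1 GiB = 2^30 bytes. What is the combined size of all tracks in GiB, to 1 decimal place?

6.2 GiB

Track A: 70 min = 4,200 s; 8,000 × 4,200 × 2 × 2 = 134,400,000 bytes.
Track B: 31,250 × 222 × 3 × 8 = 166,500,000 bytes.
Track C: 18,900 × 521 × 2 × 8 = 157,550,400 bytes.
Track D: 4 h 53 min 4 s = 17,584 s; 176,400 × 17,584 × 2 × 1 = 6,203,635,200 bytes.
Total = 6,662,085,600 bytes = 6.2 GiB.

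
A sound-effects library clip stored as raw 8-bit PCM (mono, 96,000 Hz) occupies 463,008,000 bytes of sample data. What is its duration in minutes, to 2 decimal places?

80.38 minutes

Byte rate = 96,000 × 1 × 1 = 96,000 bytes/s.
Duration = 463,008,000 / 96,000 = 4,823 s.
4,823 s / 60 = 80.38 minutes.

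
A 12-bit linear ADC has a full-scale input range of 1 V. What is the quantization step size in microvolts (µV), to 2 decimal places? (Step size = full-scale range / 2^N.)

244.14 µV

1 V / 2^12 = 1 / 4,096 V = 244.14 µV.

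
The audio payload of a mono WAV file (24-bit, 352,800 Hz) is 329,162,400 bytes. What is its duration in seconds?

311 seconds

Byte rate = 352,800 × 3 × 1 = 1,058,400 bytes/s.
Duration = 329,162,400 / 1,058,400 = 311 s.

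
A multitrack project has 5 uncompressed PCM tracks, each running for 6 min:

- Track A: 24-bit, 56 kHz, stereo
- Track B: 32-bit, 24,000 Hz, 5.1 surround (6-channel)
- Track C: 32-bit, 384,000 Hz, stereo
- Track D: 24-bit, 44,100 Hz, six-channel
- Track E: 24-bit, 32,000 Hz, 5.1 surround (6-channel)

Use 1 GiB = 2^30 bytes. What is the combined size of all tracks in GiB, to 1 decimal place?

6 min = 360 s.
Track A: 56,000 × 360 × 3 × 2 = 120,960,000 bytes.
Track B: 24,000 × 360 × 4 × 6 = 207,360,000 bytes.
Track C: 384,000 × 360 × 4 × 2 = 1,105,920,000 bytes.
Track D: 44,100 × 360 × 3 × 6 = 285,768,000 bytes.
Track E: 32,000 × 360 × 3 × 6 = 207,360,000 bytes.
Total = 1,927,368,000 bytes = 1.8 GiB.

1.8 GiB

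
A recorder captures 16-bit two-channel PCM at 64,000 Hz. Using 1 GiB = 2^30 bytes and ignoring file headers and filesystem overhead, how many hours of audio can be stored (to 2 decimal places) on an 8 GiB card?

9.32 hours

Uncompressed byte rate = 64,000 × 2 × 2 = 256,000 bytes/s.
Capacity = 8 × 1,073,741,824 = 8,589,934,592 bytes.
8,589,934,592 / 256,000 ≈ 33554.43 s → 9.32 hours.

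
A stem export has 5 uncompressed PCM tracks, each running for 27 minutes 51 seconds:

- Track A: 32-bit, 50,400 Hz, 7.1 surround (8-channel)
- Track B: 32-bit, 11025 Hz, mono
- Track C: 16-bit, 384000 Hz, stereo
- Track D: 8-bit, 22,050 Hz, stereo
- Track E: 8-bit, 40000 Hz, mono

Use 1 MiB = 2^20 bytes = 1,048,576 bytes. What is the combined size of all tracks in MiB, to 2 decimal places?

5222.19 MiB

27 minutes 51 seconds = 1,671 s.
Track A: 50,400 × 1,671 × 4 × 8 = 2,694,988,800 bytes.
Track B: 11,025 × 1,671 × 4 × 1 = 73,691,100 bytes.
Track C: 384,000 × 1,671 × 2 × 2 = 2,566,656,000 bytes.
Track D: 22,050 × 1,671 × 1 × 2 = 73,691,100 bytes.
Track E: 40,000 × 1,671 × 1 × 1 = 66,840,000 bytes.
Total = 5,475,867,000 bytes = 5222.19 MiB.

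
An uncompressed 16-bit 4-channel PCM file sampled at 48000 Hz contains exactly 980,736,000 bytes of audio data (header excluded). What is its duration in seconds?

2,554 seconds

Byte rate = 48,000 × 2 × 4 = 384,000 bytes/s.
Duration = 980,736,000 / 384,000 = 2,554 s.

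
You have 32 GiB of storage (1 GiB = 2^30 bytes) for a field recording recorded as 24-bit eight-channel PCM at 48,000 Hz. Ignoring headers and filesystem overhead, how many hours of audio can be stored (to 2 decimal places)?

Uncompressed byte rate = 48,000 × 3 × 8 = 1,152,000 bytes/s.
Capacity = 32 × 1,073,741,824 = 34,359,738,368 bytes.
34,359,738,368 / 1,152,000 ≈ 29826.16 s → 8.29 hours.

8.29 hours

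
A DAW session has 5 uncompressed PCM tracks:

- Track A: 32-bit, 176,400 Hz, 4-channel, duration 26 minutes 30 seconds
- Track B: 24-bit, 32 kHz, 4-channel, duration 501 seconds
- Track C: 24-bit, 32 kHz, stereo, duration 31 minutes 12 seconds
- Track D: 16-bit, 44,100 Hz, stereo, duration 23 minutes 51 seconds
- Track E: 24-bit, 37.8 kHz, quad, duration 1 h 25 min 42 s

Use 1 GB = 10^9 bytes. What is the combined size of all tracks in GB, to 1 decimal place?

7.6 GB

Track A: 26 minutes 30 seconds = 1,590 s; 176,400 × 1,590 × 4 × 4 = 4,487,616,000 bytes.
Track B: 32,000 × 501 × 3 × 4 = 192,384,000 bytes.
Track C: 31 minutes 12 seconds = 1,872 s; 32,000 × 1,872 × 3 × 2 = 359,424,000 bytes.
Track D: 23 minutes 51 seconds = 1,431 s; 44,100 × 1,431 × 2 × 2 = 252,428,400 bytes.
Track E: 1 h 25 min 42 s = 5,142 s; 37,800 × 5,142 × 3 × 4 = 2,332,411,200 bytes.
Total = 7,624,263,600 bytes = 7.6 GB.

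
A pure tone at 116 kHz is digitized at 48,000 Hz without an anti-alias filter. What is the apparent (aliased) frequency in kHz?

Nyquist = 48,000/2 = 24,000 Hz; 116,000 Hz exceeds it.
Alias = |116,000 − 2×48,000| = |116,000 − 96,000| = 20,000 Hz = 20 kHz.

20 kHz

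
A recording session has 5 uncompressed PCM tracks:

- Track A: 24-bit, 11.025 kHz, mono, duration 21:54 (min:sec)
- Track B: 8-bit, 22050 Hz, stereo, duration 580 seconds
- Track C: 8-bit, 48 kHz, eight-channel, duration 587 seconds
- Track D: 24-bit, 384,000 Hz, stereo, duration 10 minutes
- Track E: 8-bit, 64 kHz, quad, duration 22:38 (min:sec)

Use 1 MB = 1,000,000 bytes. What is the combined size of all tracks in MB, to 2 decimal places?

Track A: 21:54 (min:sec) = 1,314 s; 11,025 × 1,314 × 3 × 1 = 43,460,550 bytes.
Track B: 22,050 × 580 × 1 × 2 = 25,578,000 bytes.
Track C: 48,000 × 587 × 1 × 8 = 225,408,000 bytes.
Track D: 10 minutes = 600 s; 384,000 × 600 × 3 × 2 = 1,382,400,000 bytes.
Track E: 22:38 (min:sec) = 1,358 s; 64,000 × 1,358 × 1 × 4 = 347,648,000 bytes.
Total = 2,024,494,550 bytes = 2024.49 MB.

2024.49 MB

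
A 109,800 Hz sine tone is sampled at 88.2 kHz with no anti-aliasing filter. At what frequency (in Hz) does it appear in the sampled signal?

Nyquist = 88,200/2 = 44,100 Hz; 109,800 Hz exceeds it.
Alias = |109,800 − 1×88,200| = |109,800 − 88,200| = 21,600 Hz.

21,600 Hz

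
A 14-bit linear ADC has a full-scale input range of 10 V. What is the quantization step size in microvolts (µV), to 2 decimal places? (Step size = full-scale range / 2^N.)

10 V / 2^14 = 10 / 16,384 V = 610.35 µV.

610.35 µV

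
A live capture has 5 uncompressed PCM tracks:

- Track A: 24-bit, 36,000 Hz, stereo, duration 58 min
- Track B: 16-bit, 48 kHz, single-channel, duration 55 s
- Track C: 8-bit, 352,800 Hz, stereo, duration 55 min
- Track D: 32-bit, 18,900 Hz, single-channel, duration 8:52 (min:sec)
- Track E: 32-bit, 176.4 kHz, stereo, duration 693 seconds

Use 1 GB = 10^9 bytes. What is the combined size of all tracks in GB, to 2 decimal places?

4.10 GB

Track A: 58 min = 3,480 s; 36,000 × 3,480 × 3 × 2 = 751,680,000 bytes.
Track B: 48,000 × 55 × 2 × 1 = 5,280,000 bytes.
Track C: 55 min = 3,300 s; 352,800 × 3,300 × 1 × 2 = 2,328,480,000 bytes.
Track D: 8:52 (min:sec) = 532 s; 18,900 × 532 × 4 × 1 = 40,219,200 bytes.
Track E: 176,400 × 693 × 4 × 2 = 977,961,600 bytes.
Total = 4,103,620,800 bytes = 4.10 GB.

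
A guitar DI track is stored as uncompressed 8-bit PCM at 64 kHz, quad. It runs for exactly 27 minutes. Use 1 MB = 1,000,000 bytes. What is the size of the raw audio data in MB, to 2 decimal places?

414.72 MB

Duration = exactly 27 minutes = 1,620 s.
Bytes = 64,000 samples/s × 1,620 s × 1 bytes/sample × 4 ch = 414,720,000 bytes.
414,720,000 / 1,000,000 = 414.72 MB.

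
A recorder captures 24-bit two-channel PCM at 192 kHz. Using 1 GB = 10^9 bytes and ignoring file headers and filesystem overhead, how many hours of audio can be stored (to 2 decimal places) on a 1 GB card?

0.24 hours

Uncompressed byte rate = 192,000 × 3 × 2 = 1,152,000 bytes/s.
Capacity = 1 × 1,000,000,000 = 1,000,000,000 bytes.
1,000,000,000 / 1,152,000 ≈ 868.06 s → 0.24 hours.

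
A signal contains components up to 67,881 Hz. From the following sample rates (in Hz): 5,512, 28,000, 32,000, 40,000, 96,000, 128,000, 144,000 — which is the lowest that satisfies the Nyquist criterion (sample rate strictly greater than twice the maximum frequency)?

Need sample rate > 2 × 67,881 = 135,762 Hz.
Lowest listed rate above 135,762 Hz is 144,000 Hz.

144,000 Hz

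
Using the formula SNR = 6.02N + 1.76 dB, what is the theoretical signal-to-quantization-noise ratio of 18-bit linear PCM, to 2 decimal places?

110.12 dB

6.02 × 18 + 1.76 = 110.12 dB.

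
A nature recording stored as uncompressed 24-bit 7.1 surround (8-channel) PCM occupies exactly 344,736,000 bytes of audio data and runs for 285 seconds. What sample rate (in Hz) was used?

Bytes = sample_rate × seconds × bytes_per_sample × channels.
sample_rate = 344,736,000 / (285 × 3 × 8) = 344,736,000 / 6,840 = 50,400 Hz.

50,400 Hz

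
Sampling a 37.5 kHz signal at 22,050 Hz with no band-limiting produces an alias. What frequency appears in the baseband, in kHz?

6.6 kHz

Nyquist = 22,050/2 = 11,025 Hz; 37,500 Hz exceeds it.
Alias = |37,500 − 2×22,050| = |37,500 − 44,100| = 6,600 Hz = 6.6 kHz.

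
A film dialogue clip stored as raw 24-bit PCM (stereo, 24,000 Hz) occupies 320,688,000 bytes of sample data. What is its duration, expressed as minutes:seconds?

37:07

Byte rate = 24,000 × 3 × 2 = 144,000 bytes/s.
Duration = 320,688,000 / 144,000 = 2,227 s.
2,227 s = 37:07.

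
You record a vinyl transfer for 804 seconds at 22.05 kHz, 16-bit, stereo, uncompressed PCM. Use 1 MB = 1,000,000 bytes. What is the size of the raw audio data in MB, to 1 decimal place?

Bytes = 22,050 samples/s × 804 s × 2 bytes/sample × 2 ch = 70,912,800 bytes.
70,912,800 / 1,000,000 = 70.9 MB.

70.9 MB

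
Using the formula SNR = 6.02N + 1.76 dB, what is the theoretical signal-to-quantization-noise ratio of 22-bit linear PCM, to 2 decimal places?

6.02 × 22 + 1.76 = 134.20 dB.

134.20 dB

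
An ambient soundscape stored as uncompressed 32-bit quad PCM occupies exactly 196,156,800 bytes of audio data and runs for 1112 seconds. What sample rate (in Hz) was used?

Bytes = sample_rate × seconds × bytes_per_sample × channels.
sample_rate = 196,156,800 / (1,112 × 4 × 4) = 196,156,800 / 17,792 = 11,025 Hz.

11,025 Hz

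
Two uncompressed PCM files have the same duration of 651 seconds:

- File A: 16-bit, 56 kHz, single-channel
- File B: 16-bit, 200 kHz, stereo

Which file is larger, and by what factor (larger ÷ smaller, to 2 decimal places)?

File A: 56,000 × 2 × 1 = 112,000 bytes/s.
File B: 200,000 × 2 × 2 = 800,000 bytes/s.
File B is larger; ratio = 520,800,000 / 72,912,000 = 7.14.

File B, by a factor of 7.14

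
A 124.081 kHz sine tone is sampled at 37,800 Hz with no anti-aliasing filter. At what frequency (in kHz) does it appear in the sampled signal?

10.681 kHz

Nyquist = 37,800/2 = 18,900 Hz; 124,081 Hz exceeds it.
Alias = |124,081 − 3×37,800| = |124,081 − 113,400| = 10,681 Hz = 10.681 kHz.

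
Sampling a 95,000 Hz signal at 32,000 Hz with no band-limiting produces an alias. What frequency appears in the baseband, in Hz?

1,000 Hz

Nyquist = 32,000/2 = 16,000 Hz; 95,000 Hz exceeds it.
Alias = |95,000 − 3×32,000| = |95,000 − 96,000| = 1,000 Hz.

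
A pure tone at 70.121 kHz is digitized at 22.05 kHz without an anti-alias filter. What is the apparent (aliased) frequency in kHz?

3.971 kHz

Nyquist = 22,050/2 = 11,025 Hz; 70,121 Hz exceeds it.
Alias = |70,121 − 3×22,050| = |70,121 − 66,150| = 3,971 Hz = 3.971 kHz.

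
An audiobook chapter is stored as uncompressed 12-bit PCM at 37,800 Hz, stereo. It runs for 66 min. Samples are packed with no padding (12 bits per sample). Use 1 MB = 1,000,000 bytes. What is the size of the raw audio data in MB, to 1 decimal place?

Duration = 66 min = 3,960 s.
Bits = 37,800 × 3,960 × 12 × 2 = 3,592,512,000 bits = 449,064,000 bytes.
449,064,000 / 1,000,000 = 449.1 MB.

449.1 MB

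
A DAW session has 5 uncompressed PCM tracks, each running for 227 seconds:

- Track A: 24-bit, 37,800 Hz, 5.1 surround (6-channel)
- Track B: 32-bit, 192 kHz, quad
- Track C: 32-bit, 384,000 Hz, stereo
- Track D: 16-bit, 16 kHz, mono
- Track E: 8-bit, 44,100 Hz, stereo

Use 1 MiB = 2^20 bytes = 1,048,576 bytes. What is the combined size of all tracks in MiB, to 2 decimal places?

1503.40 MiB

Track A: 37,800 × 227 × 3 × 6 = 154,450,800 bytes.
Track B: 192,000 × 227 × 4 × 4 = 697,344,000 bytes.
Track C: 384,000 × 227 × 4 × 2 = 697,344,000 bytes.
Track D: 16,000 × 227 × 2 × 1 = 7,264,000 bytes.
Track E: 44,100 × 227 × 1 × 2 = 20,021,400 bytes.
Total = 1,576,424,200 bytes = 1503.40 MiB.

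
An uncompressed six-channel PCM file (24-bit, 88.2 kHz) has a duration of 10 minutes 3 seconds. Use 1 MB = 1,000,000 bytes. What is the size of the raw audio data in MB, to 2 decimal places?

Duration = 10 minutes 3 seconds = 603 s.
Bytes = 88,200 samples/s × 603 s × 3 bytes/sample × 6 ch = 957,322,800 bytes.
957,322,800 / 1,000,000 = 957.32 MB.

957.32 MB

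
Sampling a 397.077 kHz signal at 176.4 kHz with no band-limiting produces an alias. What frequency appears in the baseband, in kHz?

44.277 kHz

Nyquist = 176,400/2 = 88,200 Hz; 397,077 Hz exceeds it.
Alias = |397,077 − 2×176,400| = |397,077 − 352,800| = 44,277 Hz = 44.277 kHz.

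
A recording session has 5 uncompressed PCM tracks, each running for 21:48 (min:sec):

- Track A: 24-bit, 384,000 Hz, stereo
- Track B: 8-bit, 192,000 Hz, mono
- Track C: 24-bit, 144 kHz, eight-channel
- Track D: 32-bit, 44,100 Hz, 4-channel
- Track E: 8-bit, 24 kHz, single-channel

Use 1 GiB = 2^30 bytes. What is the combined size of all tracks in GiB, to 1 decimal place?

8.1 GiB

21:48 (min:sec) = 1,308 s.
Track A: 384,000 × 1,308 × 3 × 2 = 3,013,632,000 bytes.
Track B: 192,000 × 1,308 × 1 × 1 = 251,136,000 bytes.
Track C: 144,000 × 1,308 × 3 × 8 = 4,520,448,000 bytes.
Track D: 44,100 × 1,308 × 4 × 4 = 922,924,800 bytes.
Track E: 24,000 × 1,308 × 1 × 1 = 31,392,000 bytes.
Total = 8,739,532,800 bytes = 8.1 GiB.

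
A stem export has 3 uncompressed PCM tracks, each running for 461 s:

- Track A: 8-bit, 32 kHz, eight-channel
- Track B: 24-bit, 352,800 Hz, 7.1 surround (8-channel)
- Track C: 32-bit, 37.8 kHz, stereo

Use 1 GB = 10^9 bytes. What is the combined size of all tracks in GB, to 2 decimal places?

Track A: 32,000 × 461 × 1 × 8 = 118,016,000 bytes.
Track B: 352,800 × 461 × 3 × 8 = 3,903,379,200 bytes.
Track C: 37,800 × 461 × 4 × 2 = 139,406,400 bytes.
Total = 4,160,801,600 bytes = 4.16 GB.

4.16 GB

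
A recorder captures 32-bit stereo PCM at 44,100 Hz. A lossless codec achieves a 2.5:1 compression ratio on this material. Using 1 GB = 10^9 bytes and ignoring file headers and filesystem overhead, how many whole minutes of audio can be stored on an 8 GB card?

Uncompressed byte rate = 44,100 × 4 × 2 = 352,800 bytes/s.
After 2.5:1 compression, effective rate ≈ 141120 bytes/s.
Capacity = 8 × 1,000,000,000 = 8,000,000,000 bytes.
8,000,000,000 / effective rate ≈ 56689.34 s → 944 minutes.

944 minutes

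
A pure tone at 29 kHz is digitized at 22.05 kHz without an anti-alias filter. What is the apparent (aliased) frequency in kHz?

Nyquist = 22,050/2 = 11,025 Hz; 29,000 Hz exceeds it.
Alias = |29,000 − 1×22,050| = |29,000 − 22,050| = 6,950 Hz = 6.95 kHz.

6.95 kHz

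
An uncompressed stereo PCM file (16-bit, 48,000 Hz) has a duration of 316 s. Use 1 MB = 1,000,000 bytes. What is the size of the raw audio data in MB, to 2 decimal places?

Bytes = 48,000 samples/s × 316 s × 2 bytes/sample × 2 ch = 60,672,000 bytes.
60,672,000 / 1,000,000 = 60.67 MB.

60.67 MB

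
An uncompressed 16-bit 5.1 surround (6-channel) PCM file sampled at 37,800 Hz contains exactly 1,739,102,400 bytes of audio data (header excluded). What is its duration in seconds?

Byte rate = 37,800 × 2 × 6 = 453,600 bytes/s.
Duration = 1,739,102,400 / 453,600 = 3,834 s.

3,834 seconds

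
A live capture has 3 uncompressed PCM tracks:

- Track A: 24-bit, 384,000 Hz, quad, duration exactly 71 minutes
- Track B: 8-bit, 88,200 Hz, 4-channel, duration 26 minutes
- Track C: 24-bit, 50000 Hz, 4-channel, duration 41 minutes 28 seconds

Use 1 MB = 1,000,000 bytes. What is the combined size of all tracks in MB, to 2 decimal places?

21673.25 MB

Track A: exactly 71 minutes = 4,260 s; 384,000 × 4,260 × 3 × 4 = 19,630,080,000 bytes.
Track B: 26 minutes = 1,560 s; 88,200 × 1,560 × 1 × 4 = 550,368,000 bytes.
Track C: 41 minutes 28 seconds = 2,488 s; 50,000 × 2,488 × 3 × 4 = 1,492,800,000 bytes.
Total = 21,673,248,000 bytes = 21673.25 MB.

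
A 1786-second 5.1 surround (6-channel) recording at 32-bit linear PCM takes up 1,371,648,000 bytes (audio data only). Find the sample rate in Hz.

32,000 Hz

Bytes = sample_rate × seconds × bytes_per_sample × channels.
sample_rate = 1,371,648,000 / (1,786 × 4 × 6) = 1,371,648,000 / 42,864 = 32,000 Hz.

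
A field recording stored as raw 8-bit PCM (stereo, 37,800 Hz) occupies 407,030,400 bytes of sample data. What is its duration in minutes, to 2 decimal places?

89.73 minutes

Byte rate = 37,800 × 1 × 2 = 75,600 bytes/s.
Duration = 407,030,400 / 75,600 = 5,384 s.
5,384 s / 60 = 89.73 minutes.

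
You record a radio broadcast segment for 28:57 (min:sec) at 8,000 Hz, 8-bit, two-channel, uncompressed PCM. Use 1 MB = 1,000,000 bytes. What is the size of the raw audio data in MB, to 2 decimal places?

27.79 MB

Duration = 28:57 (min:sec) = 1,737 s.
Bytes = 8,000 samples/s × 1,737 s × 1 bytes/sample × 2 ch = 27,792,000 bytes.
27,792,000 / 1,000,000 = 27.79 MB.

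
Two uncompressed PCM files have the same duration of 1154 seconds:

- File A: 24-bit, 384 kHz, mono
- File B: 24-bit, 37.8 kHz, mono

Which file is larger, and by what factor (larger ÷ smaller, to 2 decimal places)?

File A, by a factor of 10.16

File A: 384,000 × 3 × 1 = 1,152,000 bytes/s.
File B: 37,800 × 3 × 1 = 113,400 bytes/s.
File A is larger; ratio = 1,329,408,000 / 130,863,600 = 10.16.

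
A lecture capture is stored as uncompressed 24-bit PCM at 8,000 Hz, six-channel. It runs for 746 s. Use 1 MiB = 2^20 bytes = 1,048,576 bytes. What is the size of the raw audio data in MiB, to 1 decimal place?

102.4 MiB

Bytes = 8,000 samples/s × 746 s × 3 bytes/sample × 6 ch = 107,424,000 bytes.
107,424,000 / 1,048,576 = 102.4 MiB.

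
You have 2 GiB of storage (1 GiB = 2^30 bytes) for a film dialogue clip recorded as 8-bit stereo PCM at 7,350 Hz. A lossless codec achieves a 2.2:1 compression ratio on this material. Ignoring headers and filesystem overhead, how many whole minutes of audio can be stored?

5,356 minutes

Uncompressed byte rate = 7,350 × 1 × 2 = 14,700 bytes/s.
After 2.2:1 compression, effective rate ≈ 6681.82 bytes/s.
Capacity = 2 × 1,073,741,824 = 2,147,483,648 bytes.
2,147,483,648 / effective rate ≈ 321392.11 s → 5,356 minutes.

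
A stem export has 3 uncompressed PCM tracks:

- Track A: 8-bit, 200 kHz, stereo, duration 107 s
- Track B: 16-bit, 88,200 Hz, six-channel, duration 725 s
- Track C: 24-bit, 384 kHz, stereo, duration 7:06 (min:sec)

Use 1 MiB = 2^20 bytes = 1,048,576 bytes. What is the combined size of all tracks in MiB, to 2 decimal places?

Track A: 200,000 × 107 × 1 × 2 = 42,800,000 bytes.
Track B: 88,200 × 725 × 2 × 6 = 767,340,000 bytes.
Track C: 7:06 (min:sec) = 426 s; 384,000 × 426 × 3 × 2 = 981,504,000 bytes.
Total = 1,791,644,000 bytes = 1708.64 MiB.

1708.64 MiB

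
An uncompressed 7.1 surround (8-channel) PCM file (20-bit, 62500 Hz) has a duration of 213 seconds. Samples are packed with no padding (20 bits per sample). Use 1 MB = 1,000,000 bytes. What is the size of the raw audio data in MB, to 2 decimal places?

266.25 MB

Bits = 62,500 × 213 × 20 × 8 = 2,130,000,000 bits = 266,250,000 bytes.
266,250,000 / 1,000,000 = 266.25 MB.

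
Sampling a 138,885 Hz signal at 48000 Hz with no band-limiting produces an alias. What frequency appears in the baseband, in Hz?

5,115 Hz

Nyquist = 48,000/2 = 24,000 Hz; 138,885 Hz exceeds it.
Alias = |138,885 − 3×48,000| = |138,885 − 144,000| = 5,115 Hz.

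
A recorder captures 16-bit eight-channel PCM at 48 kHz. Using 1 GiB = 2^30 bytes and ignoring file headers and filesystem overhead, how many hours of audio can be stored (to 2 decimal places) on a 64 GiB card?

24.86 hours

Uncompressed byte rate = 48,000 × 2 × 8 = 768,000 bytes/s.
Capacity = 64 × 1,073,741,824 = 68,719,476,736 bytes.
68,719,476,736 / 768,000 ≈ 89478.49 s → 24.86 hours.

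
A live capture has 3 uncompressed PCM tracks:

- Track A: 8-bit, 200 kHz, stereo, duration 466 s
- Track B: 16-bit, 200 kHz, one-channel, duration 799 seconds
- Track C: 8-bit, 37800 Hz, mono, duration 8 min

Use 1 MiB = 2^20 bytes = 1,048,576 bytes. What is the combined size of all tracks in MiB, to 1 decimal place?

Track A: 200,000 × 466 × 1 × 2 = 186,400,000 bytes.
Track B: 200,000 × 799 × 2 × 1 = 319,600,000 bytes.
Track C: 8 min = 480 s; 37,800 × 480 × 1 × 1 = 18,144,000 bytes.
Total = 524,144,000 bytes = 499.9 MiB.

499.9 MiB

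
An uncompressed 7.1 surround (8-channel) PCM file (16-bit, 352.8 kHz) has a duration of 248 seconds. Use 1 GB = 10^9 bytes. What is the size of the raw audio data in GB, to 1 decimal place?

1.4 GB

Bytes = 352,800 samples/s × 248 s × 2 bytes/sample × 8 ch = 1,399,910,400 bytes.
1,399,910,400 / 1,000,000,000 = 1.4 GB.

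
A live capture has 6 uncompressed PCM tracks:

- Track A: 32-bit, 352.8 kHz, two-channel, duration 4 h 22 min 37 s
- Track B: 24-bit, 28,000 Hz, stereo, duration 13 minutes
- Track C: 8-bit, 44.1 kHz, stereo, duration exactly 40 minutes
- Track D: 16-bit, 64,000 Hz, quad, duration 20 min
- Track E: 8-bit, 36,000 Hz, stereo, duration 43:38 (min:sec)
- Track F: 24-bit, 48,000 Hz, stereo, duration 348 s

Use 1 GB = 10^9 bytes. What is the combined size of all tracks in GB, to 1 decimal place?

Track A: 4 h 22 min 37 s = 15,757 s; 352,800 × 15,757 × 4 × 2 = 44,472,556,800 bytes.
Track B: 13 minutes = 780 s; 28,000 × 780 × 3 × 2 = 131,040,000 bytes.
Track C: exactly 40 minutes = 2,400 s; 44,100 × 2,400 × 1 × 2 = 211,680,000 bytes.
Track D: 20 min = 1,200 s; 64,000 × 1,200 × 2 × 4 = 614,400,000 bytes.
Track E: 43:38 (min:sec) = 2,618 s; 36,000 × 2,618 × 1 × 2 = 188,496,000 bytes.
Track F: 48,000 × 348 × 3 × 2 = 100,224,000 bytes.
Total = 45,718,396,800 bytes = 45.7 GB.

45.7 GB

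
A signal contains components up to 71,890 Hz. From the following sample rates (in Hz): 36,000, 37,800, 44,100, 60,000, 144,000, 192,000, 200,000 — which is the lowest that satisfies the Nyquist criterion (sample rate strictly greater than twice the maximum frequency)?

Need sample rate > 2 × 71,890 = 143,780 Hz.
Lowest listed rate above 143,780 Hz is 144,000 Hz.

144,000 Hz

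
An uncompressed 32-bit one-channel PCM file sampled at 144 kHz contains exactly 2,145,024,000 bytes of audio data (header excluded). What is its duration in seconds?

Byte rate = 144,000 × 4 × 1 = 576,000 bytes/s.
Duration = 2,145,024,000 / 576,000 = 3,724 s.

3,724 seconds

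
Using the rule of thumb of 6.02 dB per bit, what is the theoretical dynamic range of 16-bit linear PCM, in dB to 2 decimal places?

16 × 6.02 = 96.32 dB.

96.32 dB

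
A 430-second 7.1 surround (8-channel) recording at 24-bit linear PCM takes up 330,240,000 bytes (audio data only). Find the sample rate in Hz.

Bytes = sample_rate × seconds × bytes_per_sample × channels.
sample_rate = 330,240,000 / (430 × 3 × 8) = 330,240,000 / 10,320 = 32,000 Hz.

32,000 Hz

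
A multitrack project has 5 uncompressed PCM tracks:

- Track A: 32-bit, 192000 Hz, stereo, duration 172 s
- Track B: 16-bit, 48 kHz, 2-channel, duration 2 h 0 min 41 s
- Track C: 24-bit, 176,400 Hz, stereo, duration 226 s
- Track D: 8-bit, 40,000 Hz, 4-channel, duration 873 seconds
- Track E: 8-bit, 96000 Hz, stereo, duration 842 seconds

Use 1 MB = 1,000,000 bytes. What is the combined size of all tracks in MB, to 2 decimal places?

2195.01 MB

Track A: 192,000 × 172 × 4 × 2 = 264,192,000 bytes.
Track B: 2 h 0 min 41 s = 7,241 s; 48,000 × 7,241 × 2 × 2 = 1,390,272,000 bytes.
Track C: 176,400 × 226 × 3 × 2 = 239,198,400 bytes.
Track D: 40,000 × 873 × 1 × 4 = 139,680,000 bytes.
Track E: 96,000 × 842 × 1 × 2 = 161,664,000 bytes.
Total = 2,195,006,400 bytes = 2195.01 MB.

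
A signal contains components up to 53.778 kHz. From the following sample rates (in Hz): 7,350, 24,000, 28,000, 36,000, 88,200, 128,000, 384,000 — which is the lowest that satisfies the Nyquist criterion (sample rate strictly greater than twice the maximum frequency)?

Need sample rate > 2 × 53,778 = 107,556 Hz.
Lowest listed rate above 107,556 Hz is 128,000 Hz.

128,000 Hz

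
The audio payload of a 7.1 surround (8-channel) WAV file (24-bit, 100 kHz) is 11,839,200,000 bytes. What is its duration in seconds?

4,933 seconds

Byte rate = 100,000 × 3 × 8 = 2,400,000 bytes/s.
Duration = 11,839,200,000 / 2,400,000 = 4,933 s.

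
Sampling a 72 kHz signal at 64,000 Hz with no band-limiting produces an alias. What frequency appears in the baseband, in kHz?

Nyquist = 64,000/2 = 32,000 Hz; 72,000 Hz exceeds it.
Alias = |72,000 − 1×64,000| = |72,000 − 64,000| = 8,000 Hz = 8 kHz.

8 kHz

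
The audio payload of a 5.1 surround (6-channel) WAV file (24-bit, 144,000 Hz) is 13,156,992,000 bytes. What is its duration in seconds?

5,076 seconds

Byte rate = 144,000 × 3 × 6 = 2,592,000 bytes/s.
Duration = 13,156,992,000 / 2,592,000 = 5,076 s.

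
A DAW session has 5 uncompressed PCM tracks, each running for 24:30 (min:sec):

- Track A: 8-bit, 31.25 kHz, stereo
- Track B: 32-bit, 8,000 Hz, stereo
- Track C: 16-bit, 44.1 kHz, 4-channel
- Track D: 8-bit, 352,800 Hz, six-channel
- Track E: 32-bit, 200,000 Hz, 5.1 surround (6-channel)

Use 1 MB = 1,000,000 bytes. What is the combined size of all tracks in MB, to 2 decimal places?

24:30 (min:sec) = 1,470 s.
Track A: 31,250 × 1,470 × 1 × 2 = 91,875,000 bytes.
Track B: 8,000 × 1,470 × 4 × 2 = 94,080,000 bytes.
Track C: 44,100 × 1,470 × 2 × 4 = 518,616,000 bytes.
Track D: 352,800 × 1,470 × 1 × 6 = 3,111,696,000 bytes.
Track E: 200,000 × 1,470 × 4 × 6 = 7,056,000,000 bytes.
Total = 10,872,267,000 bytes = 10872.27 MB.

10872.27 MB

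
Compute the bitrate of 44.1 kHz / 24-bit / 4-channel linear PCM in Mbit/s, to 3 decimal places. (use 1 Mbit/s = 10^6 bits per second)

Bit rate = 44,100 × 24 × 4 = 4,233,600 bits/s.
= 4.234 Mbit/s.

4.234 Mbit/s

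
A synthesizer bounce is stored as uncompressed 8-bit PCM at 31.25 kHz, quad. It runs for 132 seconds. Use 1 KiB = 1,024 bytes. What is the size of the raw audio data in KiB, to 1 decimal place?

16113.3 KiB

Bytes = 31,250 samples/s × 132 s × 1 bytes/sample × 4 ch = 16,500,000 bytes.
16,500,000 / 1,024 = 16113.3 KiB.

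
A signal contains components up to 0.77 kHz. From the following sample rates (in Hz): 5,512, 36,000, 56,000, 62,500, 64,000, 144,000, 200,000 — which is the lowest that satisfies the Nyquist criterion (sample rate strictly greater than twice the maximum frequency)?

5,512 Hz

Need sample rate > 2 × 770 = 1,540 Hz.
Lowest listed rate above 1,540 Hz is 5,512 Hz.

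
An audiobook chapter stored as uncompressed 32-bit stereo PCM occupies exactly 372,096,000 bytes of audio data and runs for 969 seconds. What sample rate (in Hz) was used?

Bytes = sample_rate × seconds × bytes_per_sample × channels.
sample_rate = 372,096,000 / (969 × 4 × 2) = 372,096,000 / 7,752 = 48,000 Hz.

48,000 Hz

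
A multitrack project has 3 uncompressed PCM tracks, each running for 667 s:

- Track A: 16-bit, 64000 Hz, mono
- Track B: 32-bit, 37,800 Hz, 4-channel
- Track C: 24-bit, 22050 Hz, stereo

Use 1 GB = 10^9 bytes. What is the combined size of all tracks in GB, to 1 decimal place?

0.6 GB

Track A: 64,000 × 667 × 2 × 1 = 85,376,000 bytes.
Track B: 37,800 × 667 × 4 × 4 = 403,401,600 bytes.
Track C: 22,050 × 667 × 3 × 2 = 88,244,100 bytes.
Total = 577,021,700 bytes = 0.6 GB.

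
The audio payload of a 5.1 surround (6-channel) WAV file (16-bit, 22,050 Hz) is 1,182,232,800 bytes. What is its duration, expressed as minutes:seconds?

74:28

Byte rate = 22,050 × 2 × 6 = 264,600 bytes/s.
Duration = 1,182,232,800 / 264,600 = 4,468 s.
4,468 s = 74:28.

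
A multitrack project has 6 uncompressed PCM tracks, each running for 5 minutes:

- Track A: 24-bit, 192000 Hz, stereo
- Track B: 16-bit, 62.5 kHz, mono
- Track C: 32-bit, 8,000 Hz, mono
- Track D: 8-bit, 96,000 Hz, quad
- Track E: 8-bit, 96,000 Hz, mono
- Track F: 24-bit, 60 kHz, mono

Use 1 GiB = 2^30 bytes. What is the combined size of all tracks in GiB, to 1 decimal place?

0.6 GiB

5 minutes = 300 s.
Track A: 192,000 × 300 × 3 × 2 = 345,600,000 bytes.
Track B: 62,500 × 300 × 2 × 1 = 37,500,000 bytes.
Track C: 8,000 × 300 × 4 × 1 = 9,600,000 bytes.
Track D: 96,000 × 300 × 1 × 4 = 115,200,000 bytes.
Track E: 96,000 × 300 × 1 × 1 = 28,800,000 bytes.
Track F: 60,000 × 300 × 3 × 1 = 54,000,000 bytes.
Total = 590,700,000 bytes = 0.6 GiB.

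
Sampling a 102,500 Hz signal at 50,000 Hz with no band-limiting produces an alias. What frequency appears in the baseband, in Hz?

Nyquist = 50,000/2 = 25,000 Hz; 102,500 Hz exceeds it.
Alias = |102,500 − 2×50,000| = |102,500 − 100,000| = 2,500 Hz.

2,500 Hz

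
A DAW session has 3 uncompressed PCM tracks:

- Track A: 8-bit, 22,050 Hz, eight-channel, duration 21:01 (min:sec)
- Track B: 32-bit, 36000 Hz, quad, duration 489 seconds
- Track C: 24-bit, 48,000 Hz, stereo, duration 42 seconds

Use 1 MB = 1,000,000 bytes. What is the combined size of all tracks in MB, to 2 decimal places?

516.20 MB

Track A: 21:01 (min:sec) = 1,261 s; 22,050 × 1,261 × 1 × 8 = 222,440,400 bytes.
Track B: 36,000 × 489 × 4 × 4 = 281,664,000 bytes.
Track C: 48,000 × 42 × 3 × 2 = 12,096,000 bytes.
Total = 516,200,400 bytes = 516.20 MB.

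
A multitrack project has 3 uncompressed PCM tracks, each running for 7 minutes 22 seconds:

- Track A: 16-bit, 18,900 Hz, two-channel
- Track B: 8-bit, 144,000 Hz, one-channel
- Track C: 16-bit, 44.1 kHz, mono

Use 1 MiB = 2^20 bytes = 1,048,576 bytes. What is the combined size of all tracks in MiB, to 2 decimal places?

129.75 MiB

7 minutes 22 seconds = 442 s.
Track A: 18,900 × 442 × 2 × 2 = 33,415,200 bytes.
Track B: 144,000 × 442 × 1 × 1 = 63,648,000 bytes.
Track C: 44,100 × 442 × 2 × 1 = 38,984,400 bytes.
Total = 136,047,600 bytes = 129.75 MiB.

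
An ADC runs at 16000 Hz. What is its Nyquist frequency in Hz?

8,000 Hz

Nyquist frequency = sample rate / 2 = 16,000 / 2 = 8,000 Hz.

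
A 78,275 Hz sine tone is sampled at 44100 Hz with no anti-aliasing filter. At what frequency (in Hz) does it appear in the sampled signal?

9,925 Hz

Nyquist = 44,100/2 = 22,050 Hz; 78,275 Hz exceeds it.
Alias = |78,275 − 2×44,100| = |78,275 − 88,200| = 9,925 Hz.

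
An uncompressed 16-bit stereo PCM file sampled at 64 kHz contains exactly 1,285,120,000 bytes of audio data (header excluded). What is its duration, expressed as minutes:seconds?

Byte rate = 64,000 × 2 × 2 = 256,000 bytes/s.
Duration = 1,285,120,000 / 256,000 = 5,020 s.
5,020 s = 83:40.

83:40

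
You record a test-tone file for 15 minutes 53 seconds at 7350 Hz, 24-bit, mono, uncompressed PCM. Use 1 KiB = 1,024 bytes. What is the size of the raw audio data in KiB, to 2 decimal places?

20521.14 KiB

Duration = 15 minutes 53 seconds = 953 s.
Bytes = 7,350 samples/s × 953 s × 3 bytes/sample × 1 ch = 21,013,650 bytes.
21,013,650 / 1,024 = 20521.14 KiB.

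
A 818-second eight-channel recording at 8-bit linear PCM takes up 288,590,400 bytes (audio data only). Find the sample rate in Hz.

Bytes = sample_rate × seconds × bytes_per_sample × channels.
sample_rate = 288,590,400 / (818 × 1 × 8) = 288,590,400 / 6,544 = 44,100 Hz.

44,100 Hz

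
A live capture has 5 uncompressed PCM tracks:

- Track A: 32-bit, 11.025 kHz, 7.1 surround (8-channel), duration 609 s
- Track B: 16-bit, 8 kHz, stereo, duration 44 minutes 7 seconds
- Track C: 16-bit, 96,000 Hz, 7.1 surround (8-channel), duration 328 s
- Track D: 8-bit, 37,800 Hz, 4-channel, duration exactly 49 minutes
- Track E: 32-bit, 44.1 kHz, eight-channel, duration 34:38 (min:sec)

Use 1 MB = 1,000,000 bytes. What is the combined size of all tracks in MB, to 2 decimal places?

Track A: 11,025 × 609 × 4 × 8 = 214,855,200 bytes.
Track B: 44 minutes 7 seconds = 2,647 s; 8,000 × 2,647 × 2 × 2 = 84,704,000 bytes.
Track C: 96,000 × 328 × 2 × 8 = 503,808,000 bytes.
Track D: exactly 49 minutes = 2,940 s; 37,800 × 2,940 × 1 × 4 = 444,528,000 bytes.
Track E: 34:38 (min:sec) = 2,078 s; 44,100 × 2,078 × 4 × 8 = 2,932,473,600 bytes.
Total = 4,180,368,800 bytes = 4180.37 MB.

4180.37 MB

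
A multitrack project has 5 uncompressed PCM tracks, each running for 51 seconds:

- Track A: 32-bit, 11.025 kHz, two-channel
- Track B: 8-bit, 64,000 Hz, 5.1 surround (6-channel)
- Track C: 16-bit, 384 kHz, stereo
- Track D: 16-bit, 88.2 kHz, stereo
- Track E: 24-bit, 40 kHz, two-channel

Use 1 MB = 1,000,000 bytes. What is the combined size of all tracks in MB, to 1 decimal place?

Track A: 11,025 × 51 × 4 × 2 = 4,498,200 bytes.
Track B: 64,000 × 51 × 1 × 6 = 19,584,000 bytes.
Track C: 384,000 × 51 × 2 × 2 = 78,336,000 bytes.
Track D: 88,200 × 51 × 2 × 2 = 17,992,800 bytes.
Track E: 40,000 × 51 × 3 × 2 = 12,240,000 bytes.
Total = 132,651,000 bytes = 132.7 MB.

132.7 MB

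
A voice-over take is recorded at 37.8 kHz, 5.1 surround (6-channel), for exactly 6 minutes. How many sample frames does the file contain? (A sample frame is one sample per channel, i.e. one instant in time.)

13,608,000 sample frames

exactly 6 minutes = 360 s.
37,800 samples/s × 360 s = 13,608,000 frames.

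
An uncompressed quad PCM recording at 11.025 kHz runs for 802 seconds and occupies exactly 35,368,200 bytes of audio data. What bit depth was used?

Bytes per sample = 35,368,200 / (11,025 × 802 × 4) = 35,368,200 / 35,368,200 = 1.
Bit depth = 1 × 8 = 8 bits.

8 bits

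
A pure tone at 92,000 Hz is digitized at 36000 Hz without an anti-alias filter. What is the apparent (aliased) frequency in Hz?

Nyquist = 36,000/2 = 18,000 Hz; 92,000 Hz exceeds it.
Alias = |92,000 − 3×36,000| = |92,000 − 108,000| = 16,000 Hz.

16,000 Hz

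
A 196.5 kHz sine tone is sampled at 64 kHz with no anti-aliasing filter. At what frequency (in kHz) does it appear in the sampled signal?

Nyquist = 64,000/2 = 32,000 Hz; 196,500 Hz exceeds it.
Alias = |196,500 − 3×64,000| = |196,500 − 192,000| = 4,500 Hz = 4.5 kHz.

4.5 kHz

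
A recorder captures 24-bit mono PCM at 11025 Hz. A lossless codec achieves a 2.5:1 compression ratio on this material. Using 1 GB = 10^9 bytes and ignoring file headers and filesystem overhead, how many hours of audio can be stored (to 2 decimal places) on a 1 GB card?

Uncompressed byte rate = 11,025 × 3 × 1 = 33,075 bytes/s.
After 2.5:1 compression, effective rate ≈ 13230 bytes/s.
Capacity = 1 × 1,000,000,000 = 1,000,000,000 bytes.
1,000,000,000 / effective rate ≈ 75585.79 s → 21.00 hours.

21.00 hours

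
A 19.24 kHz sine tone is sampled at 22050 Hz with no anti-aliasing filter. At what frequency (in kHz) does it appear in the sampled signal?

2.81 kHz

Nyquist = 22,050/2 = 11,025 Hz; 19,240 Hz exceeds it.
Alias = |19,240 − 1×22,050| = |19,240 − 22,050| = 2,810 Hz = 2.81 kHz.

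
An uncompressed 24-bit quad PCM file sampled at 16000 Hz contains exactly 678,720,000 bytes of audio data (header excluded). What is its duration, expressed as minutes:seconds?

58:55

Byte rate = 16,000 × 3 × 4 = 192,000 bytes/s.
Duration = 678,720,000 / 192,000 = 3,535 s.
3,535 s = 58:55.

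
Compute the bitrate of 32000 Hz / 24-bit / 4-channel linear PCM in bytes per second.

Bit rate = 32,000 × 24 × 4 = 3,072,000 bits/s.
3,072,000 / 8 = 384,000 bytes/s.

384,000 bytes/s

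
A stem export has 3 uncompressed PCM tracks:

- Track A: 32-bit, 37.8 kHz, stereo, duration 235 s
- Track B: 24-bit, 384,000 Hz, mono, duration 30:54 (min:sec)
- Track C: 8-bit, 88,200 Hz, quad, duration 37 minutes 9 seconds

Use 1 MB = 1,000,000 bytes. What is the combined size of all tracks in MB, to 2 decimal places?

2993.26 MB

Track A: 37,800 × 235 × 4 × 2 = 71,064,000 bytes.
Track B: 30:54 (min:sec) = 1,854 s; 384,000 × 1,854 × 3 × 1 = 2,135,808,000 bytes.
Track C: 37 minutes 9 seconds = 2,229 s; 88,200 × 2,229 × 1 × 4 = 786,391,200 bytes.
Total = 2,993,263,200 bytes = 2993.26 MB.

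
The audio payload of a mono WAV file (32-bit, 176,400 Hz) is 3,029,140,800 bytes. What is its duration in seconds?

4,293 seconds

Byte rate = 176,400 × 4 × 1 = 705,600 bytes/s.
Duration = 3,029,140,800 / 705,600 = 4,293 s.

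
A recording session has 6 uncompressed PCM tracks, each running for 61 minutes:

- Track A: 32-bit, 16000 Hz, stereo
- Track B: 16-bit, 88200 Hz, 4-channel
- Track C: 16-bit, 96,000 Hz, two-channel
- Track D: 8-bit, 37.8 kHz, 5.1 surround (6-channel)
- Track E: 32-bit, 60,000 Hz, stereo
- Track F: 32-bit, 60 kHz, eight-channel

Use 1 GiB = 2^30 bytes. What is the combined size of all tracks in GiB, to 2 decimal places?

61 minutes = 3,660 s.
Track A: 16,000 × 3,660 × 4 × 2 = 468,480,000 bytes.
Track B: 88,200 × 3,660 × 2 × 4 = 2,582,496,000 bytes.
Track C: 96,000 × 3,660 × 2 × 2 = 1,405,440,000 bytes.
Track D: 37,800 × 3,660 × 1 × 6 = 830,088,000 bytes.
Track E: 60,000 × 3,660 × 4 × 2 = 1,756,800,000 bytes.
Track F: 60,000 × 3,660 × 4 × 8 = 7,027,200,000 bytes.
Total = 14,070,504,000 bytes = 13.10 GiB.

13.10 GiB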